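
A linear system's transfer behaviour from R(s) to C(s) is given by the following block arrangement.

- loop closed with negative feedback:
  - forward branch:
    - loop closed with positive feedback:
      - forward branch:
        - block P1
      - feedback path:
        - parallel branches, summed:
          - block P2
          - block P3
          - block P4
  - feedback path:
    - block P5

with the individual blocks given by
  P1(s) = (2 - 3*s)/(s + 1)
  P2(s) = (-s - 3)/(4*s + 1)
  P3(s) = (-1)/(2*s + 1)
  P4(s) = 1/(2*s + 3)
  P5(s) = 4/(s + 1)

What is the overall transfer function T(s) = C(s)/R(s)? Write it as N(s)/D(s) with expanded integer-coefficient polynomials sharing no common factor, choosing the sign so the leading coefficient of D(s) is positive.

Step 1: parallel reduction of P2, P3, P4; result (-4*s^3 - 20*s^2 - 35*s - 11)/(16*s^3 + 36*s^2 + 20*s + 3)
Step 2: apply the feedback formula to P1, (P2+P3+P4); result (-48*s^4 - 76*s^3 + 12*s^2 + 31*s + 6)/(4*s^4 - 9*s^2 + 60*s + 25)
Step 3: reduce the feedback loop with forward [P1/(1-P1*(P2+P3+P4))] and return P5 - this is the overall T(s), already in the required normalized form

Final answer: (-48*s^5 - 124*s^4 - 64*s^3 + 43*s^2 + 37*s + 6)/(4*s^5 - 188*s^4 - 313*s^3 + 99*s^2 + 209*s + 49)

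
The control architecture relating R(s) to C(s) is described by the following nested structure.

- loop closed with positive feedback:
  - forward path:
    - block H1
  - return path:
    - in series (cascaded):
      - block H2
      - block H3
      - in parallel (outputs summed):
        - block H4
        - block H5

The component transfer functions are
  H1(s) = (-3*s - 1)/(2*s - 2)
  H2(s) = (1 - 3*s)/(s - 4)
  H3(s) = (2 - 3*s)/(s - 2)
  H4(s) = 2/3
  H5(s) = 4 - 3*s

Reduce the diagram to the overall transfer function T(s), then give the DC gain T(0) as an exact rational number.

Step 1. sum the parallel branches H4, H5 gives 14/3 - 3*s
Step 2. series reduction of H2, H3, (H4+H5) gives (-81*s^3 + 207*s^2 - 144*s + 28)/(3*s^2 - 18*s + 24)
Step 3. reduce the feedback loop with forward H1 and return (H2*H3*(H4+H5)) gives (9*s^3 - 51*s^2 + 54*s + 24)/(243*s^4 - 546*s^3 + 267*s^2 - 24*s + 20)
Evaluating the step-3 result (the overall T(s)) at s = 0 gives T(0) = 24/20 = 6/5.

Answer: 6/5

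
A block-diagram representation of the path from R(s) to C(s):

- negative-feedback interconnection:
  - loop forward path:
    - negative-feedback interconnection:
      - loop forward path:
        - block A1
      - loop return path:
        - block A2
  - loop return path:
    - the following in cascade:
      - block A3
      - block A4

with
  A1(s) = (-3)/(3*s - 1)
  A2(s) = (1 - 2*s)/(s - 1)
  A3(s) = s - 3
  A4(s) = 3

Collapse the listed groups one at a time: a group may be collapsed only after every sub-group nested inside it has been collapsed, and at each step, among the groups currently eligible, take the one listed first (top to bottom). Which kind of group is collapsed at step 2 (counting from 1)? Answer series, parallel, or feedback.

1. reduce the feedback loop with forward A1 and return A2
2. series reduction of A3, A4
3. close the feedback loop around [A1/(1+A1*A2)], (A3*A4)
Step 2: series.

Hence the answer: series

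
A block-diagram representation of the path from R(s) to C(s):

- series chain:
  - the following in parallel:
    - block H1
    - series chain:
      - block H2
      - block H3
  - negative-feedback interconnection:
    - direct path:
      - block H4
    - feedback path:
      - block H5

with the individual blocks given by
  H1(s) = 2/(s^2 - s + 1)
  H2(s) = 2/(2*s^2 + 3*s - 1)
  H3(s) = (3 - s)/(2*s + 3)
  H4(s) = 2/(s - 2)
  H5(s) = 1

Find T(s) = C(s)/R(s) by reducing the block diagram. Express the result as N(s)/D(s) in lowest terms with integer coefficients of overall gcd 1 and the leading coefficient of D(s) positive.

The answer is (12*s^2 + 64*s + 12)/(4*s^5 + 8*s^4 - s^3 + 2*s^2 + 10*s - 3).

Reasoning:
1. combine H2, H3 in series gives (6 - 2*s)/(4*s^3 + 12*s^2 + 7*s - 3)
2. add H1, (H2*H3) (parallel) gives (6*s^3 + 32*s^2 + 6*s)/(4*s^5 + 8*s^4 - s^3 + 2*s^2 + 10*s - 3)
3. close the feedback loop around H4, H5 gives 2/s
4. cascade (H1+(H2*H3)), [H4/(1+H4*H5)]; the result is T(s) itself (integer coefficients, no common factor, positive leading denominator coefficient)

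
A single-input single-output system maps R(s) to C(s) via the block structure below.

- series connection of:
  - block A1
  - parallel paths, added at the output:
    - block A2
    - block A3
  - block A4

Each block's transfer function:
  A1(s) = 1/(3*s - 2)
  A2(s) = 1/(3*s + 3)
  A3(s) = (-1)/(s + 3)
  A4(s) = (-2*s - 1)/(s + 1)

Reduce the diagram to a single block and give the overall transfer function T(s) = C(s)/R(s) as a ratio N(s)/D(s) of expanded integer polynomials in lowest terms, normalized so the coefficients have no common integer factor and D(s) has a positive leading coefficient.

(1) reduce the parallel group A2, A3 -> (-2*s)/(3*s^2 + 12*s + 9)
(2) multiply A1, (A2+A3), A4 (series); the result is T(s) itself (integer coefficients, no common factor, positive leading denominator coefficient)

Answer: (4*s^2 + 2*s)/(9*s^4 + 39*s^3 + 33*s^2 - 15*s - 18)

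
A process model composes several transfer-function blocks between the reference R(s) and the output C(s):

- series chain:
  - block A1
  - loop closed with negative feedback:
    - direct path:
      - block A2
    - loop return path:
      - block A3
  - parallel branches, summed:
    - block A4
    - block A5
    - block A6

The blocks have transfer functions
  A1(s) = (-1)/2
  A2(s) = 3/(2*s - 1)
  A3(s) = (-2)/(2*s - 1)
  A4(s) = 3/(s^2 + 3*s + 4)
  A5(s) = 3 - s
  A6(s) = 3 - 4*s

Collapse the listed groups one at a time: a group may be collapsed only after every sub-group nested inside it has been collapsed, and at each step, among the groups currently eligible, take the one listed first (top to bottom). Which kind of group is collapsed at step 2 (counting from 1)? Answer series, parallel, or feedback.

The answer is parallel.

Reasoning:
Step 1 - close the feedback loop around A2, A3
Step 2 - add A4, A5, A6 (parallel)
Step 3 - reduce the series chain A1, [A2/(1+A2*A3)], (A4+A5+A6)
The group at step 2 is a parallel group.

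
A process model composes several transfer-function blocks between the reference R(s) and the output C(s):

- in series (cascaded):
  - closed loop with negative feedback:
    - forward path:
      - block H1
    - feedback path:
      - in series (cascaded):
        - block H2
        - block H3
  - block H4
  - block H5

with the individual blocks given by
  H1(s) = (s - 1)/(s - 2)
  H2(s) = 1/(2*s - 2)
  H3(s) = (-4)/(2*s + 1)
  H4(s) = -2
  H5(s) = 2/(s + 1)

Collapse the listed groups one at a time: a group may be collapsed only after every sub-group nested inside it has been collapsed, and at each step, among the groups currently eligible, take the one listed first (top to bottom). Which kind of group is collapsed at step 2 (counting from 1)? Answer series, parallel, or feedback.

Answer: feedback

Working:
(1) reduce the series chain H2, H3
(2) feedback reduction of H1, (H2*H3)
(3) combine [H1/(1+H1*(H2*H3))], H4, H5 in series
At step 2 the group reduced is feedback.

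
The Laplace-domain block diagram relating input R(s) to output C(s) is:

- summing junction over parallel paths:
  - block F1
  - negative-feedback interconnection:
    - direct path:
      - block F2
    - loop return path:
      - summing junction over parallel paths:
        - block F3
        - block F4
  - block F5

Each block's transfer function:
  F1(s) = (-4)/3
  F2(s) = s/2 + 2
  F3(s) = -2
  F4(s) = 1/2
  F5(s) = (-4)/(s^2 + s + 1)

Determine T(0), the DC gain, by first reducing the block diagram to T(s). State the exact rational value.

Reducing step by step:

[1] sum the parallel branches F3, F4; result (-3)/2
[2] reduce the feedback loop with forward F2 and return (F3+F4); result (-2*s - 8)/(3*s + 8)
[3] combine F1, [F2/(1+F2*(F3+F4))], F5 in parallel; result (-18*s^3 - 74*s^2 - 110*s - 152)/(9*s^3 + 33*s^2 + 33*s + 24)
Evaluating the step-3 result (the overall T(s)) at s = 0 gives T(0) = -152/24 = -19/3.

Answer: -19/3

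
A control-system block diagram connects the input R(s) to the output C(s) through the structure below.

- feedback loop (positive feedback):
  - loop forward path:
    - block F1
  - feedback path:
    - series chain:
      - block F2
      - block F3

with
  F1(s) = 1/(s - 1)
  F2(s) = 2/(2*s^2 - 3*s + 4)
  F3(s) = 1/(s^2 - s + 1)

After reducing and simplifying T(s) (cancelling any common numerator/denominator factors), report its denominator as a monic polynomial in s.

Step 1: series reduction of F2, F3 gives 2/(2*s^4 - 5*s^3 + 9*s^2 - 7*s + 4)
Step 2: apply the feedback formula to F1, (F2*F3) gives (2*s^4 - 5*s^3 + 9*s^2 - 7*s + 4)/(2*s^5 - 7*s^4 + 14*s^3 - 16*s^2 + 11*s - 6)
T(s) is the step-2 result (common factors already cancelled). Leading coefficient of the denominator: 2. Divide through by 2 for the monic polynomial.

Answer: s^5 - 7*s^4/2 + 7*s^3 - 8*s^2 + 11*s/2 - 3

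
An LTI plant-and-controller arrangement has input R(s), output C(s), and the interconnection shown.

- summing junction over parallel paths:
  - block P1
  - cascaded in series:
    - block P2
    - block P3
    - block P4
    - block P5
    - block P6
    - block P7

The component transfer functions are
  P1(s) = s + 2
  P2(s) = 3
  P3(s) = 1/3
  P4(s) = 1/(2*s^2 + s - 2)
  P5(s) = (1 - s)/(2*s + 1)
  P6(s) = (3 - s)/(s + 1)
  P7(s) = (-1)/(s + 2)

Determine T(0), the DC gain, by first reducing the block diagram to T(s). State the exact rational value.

Step 1 - reduce the series chain P2, P3, P4, P5, P6, P7 gives (-s^2 + 4*s - 3)/(4*s^5 + 16*s^4 + 17*s^3 - 3*s^2 - 12*s - 4)
Step 2 - combine P1, (P2*P3*P4*P5*P6*P7) in parallel gives (4*s^6 + 24*s^5 + 49*s^4 + 31*s^3 - 19*s^2 - 24*s - 11)/(4*s^5 + 16*s^4 + 17*s^3 - 3*s^2 - 12*s - 4)
DC gain: substitute s = 0 into T(s) from step 2: T(0) = -11/(-4) = 11/4.

Therefore the answer is 11/4.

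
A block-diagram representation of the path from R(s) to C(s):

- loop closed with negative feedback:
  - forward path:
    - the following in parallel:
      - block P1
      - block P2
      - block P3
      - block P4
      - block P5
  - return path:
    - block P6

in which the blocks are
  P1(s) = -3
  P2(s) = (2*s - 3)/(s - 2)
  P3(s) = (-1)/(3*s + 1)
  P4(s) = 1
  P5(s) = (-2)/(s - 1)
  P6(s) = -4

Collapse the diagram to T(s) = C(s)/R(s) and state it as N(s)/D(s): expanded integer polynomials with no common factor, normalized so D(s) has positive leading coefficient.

Answer: (-4*s^2 + 11*s + 1)/(3*s^3 + 8*s^2 - 41*s - 2)

Working:
Step 1 - add P1, P2, P3, P4, P5 (parallel) = (-4*s^2 + 11*s + 1)/(3*s^3 - 8*s^2 + 3*s + 2)
Step 2 - apply the feedback formula to (P1+P2+P3+P4+P5), P6, which is the overall transfer function T(s) = C(s)/R(s) in lowest terms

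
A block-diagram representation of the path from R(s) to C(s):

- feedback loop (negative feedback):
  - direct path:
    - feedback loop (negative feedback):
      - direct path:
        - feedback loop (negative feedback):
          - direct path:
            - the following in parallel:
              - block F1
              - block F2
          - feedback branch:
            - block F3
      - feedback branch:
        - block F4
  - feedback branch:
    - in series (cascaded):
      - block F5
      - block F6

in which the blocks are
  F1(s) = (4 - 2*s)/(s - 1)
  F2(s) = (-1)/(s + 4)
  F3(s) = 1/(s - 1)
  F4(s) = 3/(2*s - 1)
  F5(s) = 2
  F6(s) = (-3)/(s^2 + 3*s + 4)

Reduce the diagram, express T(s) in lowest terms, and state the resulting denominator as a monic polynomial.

1. add F1, F2 (parallel): (-2*s^2 - 5*s + 17)/(s^2 + 3*s - 4)
2. apply the feedback formula to (F1+F2), F3: (-2*s^3 - 3*s^2 + 22*s - 17)/(s^3 - 12*s + 21)
3. reduce the feedback loop with forward [(F1+F2)/(1+(F1+F2)*F3)] and return F4: (-4*s^4 - 4*s^3 + 47*s^2 - 56*s + 17)/(2*s^4 - 7*s^3 - 33*s^2 + 120*s - 72)
4. cascade F5, F6: (-6)/(s^2 + 3*s + 4)
5. apply the feedback formula to [[(F1+F2)/(1+(F1+F2)*F3)]/(1+[(F1+F2)/(1+(F1+F2)*F3)]*F4)], (F5*F6): (-4*s^6 - 16*s^5 + 19*s^4 + 69*s^3 + 37*s^2 - 173*s + 68)/(2*s^6 - s^5 - 22*s^4 + 17*s^3 - 126*s^2 + 600*s - 390)
The result of step 5 is T(s) in lowest terms. Its denominator has leading coefficient 2; dividing the denominator through by 2 makes it monic.

Hence the answer: s^6 - s^5/2 - 11*s^4 + 17*s^3/2 - 63*s^2 + 300*s - 195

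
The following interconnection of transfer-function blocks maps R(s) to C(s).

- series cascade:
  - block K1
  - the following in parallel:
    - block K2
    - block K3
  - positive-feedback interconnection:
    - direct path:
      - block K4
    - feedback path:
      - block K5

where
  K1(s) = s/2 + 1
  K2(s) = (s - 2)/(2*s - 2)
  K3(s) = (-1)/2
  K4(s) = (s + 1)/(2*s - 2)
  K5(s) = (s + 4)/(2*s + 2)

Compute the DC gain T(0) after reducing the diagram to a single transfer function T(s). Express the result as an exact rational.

1. reduce the parallel group K2, K3 gives (-1)/(2*s - 2)
2. apply the feedback formula to K4, K5 gives (2*s + 2)/(3*s - 8)
3. cascade K1, (K2+K3), [K4/(1-K4*K5)] gives (-s^2 - 3*s - 2)/(6*s^2 - 22*s + 16)
Step 3 gives the overall T(s). Then T(0) = -2/16 = -1/8.

Final answer: -1/8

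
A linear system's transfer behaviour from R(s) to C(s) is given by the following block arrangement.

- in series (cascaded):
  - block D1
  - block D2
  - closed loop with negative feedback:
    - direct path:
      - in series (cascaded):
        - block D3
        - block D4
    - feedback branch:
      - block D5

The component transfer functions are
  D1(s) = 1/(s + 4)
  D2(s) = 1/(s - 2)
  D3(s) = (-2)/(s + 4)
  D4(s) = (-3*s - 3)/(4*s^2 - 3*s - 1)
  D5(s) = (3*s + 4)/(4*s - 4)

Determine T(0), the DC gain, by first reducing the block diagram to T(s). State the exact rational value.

Answer: 3/40

Working:
(1) combine D3, D4 in series: (6*s + 6)/(4*s^3 + 13*s^2 - 13*s - 4)
(2) apply the feedback formula to (D3*D4), D5: (12*s^2 - 12)/(8*s^4 + 18*s^3 - 43*s^2 + 39*s + 20)
(3) multiply D1, D2, [(D3*D4)/(1+(D3*D4)*D5)] (series): (12*s^2 - 12)/(8*s^6 + 34*s^5 - 71*s^4 - 191*s^3 + 442*s^2 - 272*s - 160)
Step 3 gives the overall T(s). Then T(0) = -12/(-160) = 3/40.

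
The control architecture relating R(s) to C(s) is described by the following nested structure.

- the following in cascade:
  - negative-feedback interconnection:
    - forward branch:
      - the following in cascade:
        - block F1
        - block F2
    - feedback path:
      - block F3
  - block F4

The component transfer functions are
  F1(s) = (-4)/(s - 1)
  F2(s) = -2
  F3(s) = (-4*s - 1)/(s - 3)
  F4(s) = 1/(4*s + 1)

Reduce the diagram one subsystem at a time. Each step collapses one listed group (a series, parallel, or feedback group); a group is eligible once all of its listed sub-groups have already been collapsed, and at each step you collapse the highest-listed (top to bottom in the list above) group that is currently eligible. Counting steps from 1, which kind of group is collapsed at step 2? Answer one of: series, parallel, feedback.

Reducing step by step:

Step 1. multiply F1, F2 (series)
Step 2. close the feedback loop around (F1*F2), F3
Step 3. series reduction of [(F1*F2)/(1+(F1*F2)*F3)], F4
At step 2 the group reduced is feedback.

Answer: feedback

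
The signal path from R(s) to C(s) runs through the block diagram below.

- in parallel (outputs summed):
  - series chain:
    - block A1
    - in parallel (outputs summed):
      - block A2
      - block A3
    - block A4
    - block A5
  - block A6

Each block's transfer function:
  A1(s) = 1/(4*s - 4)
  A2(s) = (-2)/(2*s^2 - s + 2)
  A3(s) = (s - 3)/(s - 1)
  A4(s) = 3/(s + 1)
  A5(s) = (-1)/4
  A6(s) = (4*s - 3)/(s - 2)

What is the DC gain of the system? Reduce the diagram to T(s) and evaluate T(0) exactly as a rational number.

The answer is 15/8.

Reasoning:
Step 1. reduce the parallel group A2, A3, giving (2*s^3 - 7*s^2 + 3*s - 4)/(2*s^3 - 3*s^2 + 3*s - 2)
Step 2. series reduction of A1, (A2+A3), A4, A5, giving (-6*s^3 + 21*s^2 - 9*s + 12)/(32*s^5 - 48*s^4 + 16*s^3 + 16*s^2 - 48*s + 32)
Step 3. sum the parallel branches (A1*(A2+A3)*A4*A5), A6, giving (128*s^6 - 288*s^5 + 202*s^4 + 49*s^3 - 291*s^2 + 302*s - 120)/(32*s^6 - 112*s^5 + 112*s^4 - 16*s^3 - 80*s^2 + 128*s - 64)
The step-3 result is T(s). Setting s = 0: T(0) = -120/(-64) = 15/8.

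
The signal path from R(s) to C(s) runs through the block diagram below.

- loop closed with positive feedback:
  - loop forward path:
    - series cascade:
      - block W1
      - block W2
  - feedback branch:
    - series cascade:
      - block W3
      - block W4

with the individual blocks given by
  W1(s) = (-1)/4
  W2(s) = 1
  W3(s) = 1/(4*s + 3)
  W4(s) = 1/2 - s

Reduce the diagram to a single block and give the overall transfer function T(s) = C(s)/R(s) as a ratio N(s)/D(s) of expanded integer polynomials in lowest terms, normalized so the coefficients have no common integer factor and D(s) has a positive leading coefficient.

Answer: (-8*s - 6)/(30*s + 25)

Working:
(1) combine W1, W2 in series gives (-1)/4
(2) multiply W3, W4 (series) gives (1 - 2*s)/(8*s + 6)
(3) reduce the feedback loop with forward (W1*W2) and return (W3*W4), giving the overall T(s)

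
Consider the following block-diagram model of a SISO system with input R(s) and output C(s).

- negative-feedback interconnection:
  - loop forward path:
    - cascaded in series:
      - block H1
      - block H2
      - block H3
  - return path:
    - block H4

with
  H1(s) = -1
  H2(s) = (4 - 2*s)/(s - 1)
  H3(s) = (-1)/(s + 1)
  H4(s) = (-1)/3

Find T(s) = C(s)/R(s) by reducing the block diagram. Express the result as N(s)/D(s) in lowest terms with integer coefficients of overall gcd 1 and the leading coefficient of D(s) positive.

(1) cascade H1, H2, H3 = (4 - 2*s)/(s^2 - 1)
(2) close the feedback loop around (H1*H2*H3), H4 - this is the overall T(s), already in the required normalized form

Final answer: (12 - 6*s)/(3*s^2 + 2*s - 7)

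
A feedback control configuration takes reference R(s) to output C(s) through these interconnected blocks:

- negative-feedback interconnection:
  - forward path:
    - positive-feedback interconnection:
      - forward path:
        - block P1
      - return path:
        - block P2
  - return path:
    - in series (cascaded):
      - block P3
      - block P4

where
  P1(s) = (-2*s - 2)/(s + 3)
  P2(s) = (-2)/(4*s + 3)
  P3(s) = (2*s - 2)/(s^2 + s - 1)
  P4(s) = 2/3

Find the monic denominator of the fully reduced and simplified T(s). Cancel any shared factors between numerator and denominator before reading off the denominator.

Reducing step by step:

[1] collapse the loop (P1 forward, P2 return), giving (-8*s^2 - 14*s - 6)/(4*s^2 + 11*s + 5)
[2] combine P3, P4 in series, giving (4*s - 4)/(3*s^2 + 3*s - 3)
[3] close the feedback loop around [P1/(1-P1*P2)], (P3*P4), giving (-24*s^4 - 66*s^3 - 36*s^2 + 24*s + 18)/(12*s^4 + 13*s^3 + 12*s^2 + 14*s + 9)
The result of step 3 is T(s) in lowest terms. Its denominator has leading coefficient 12; dividing the denominator through by 12 makes it monic.

Answer: s^4 + 13*s^3/12 + s^2 + 7*s/6 + 3/4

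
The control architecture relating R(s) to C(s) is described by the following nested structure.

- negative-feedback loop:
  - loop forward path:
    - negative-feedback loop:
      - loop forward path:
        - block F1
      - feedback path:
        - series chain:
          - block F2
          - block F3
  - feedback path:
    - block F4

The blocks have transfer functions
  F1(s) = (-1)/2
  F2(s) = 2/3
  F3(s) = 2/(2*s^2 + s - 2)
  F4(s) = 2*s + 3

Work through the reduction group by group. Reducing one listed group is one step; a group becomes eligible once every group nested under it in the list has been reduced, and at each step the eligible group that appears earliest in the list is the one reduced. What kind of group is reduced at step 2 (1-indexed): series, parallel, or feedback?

Step 1: series reduction of F2, F3
Step 2: collapse the loop (F1 forward, (F2*F3) return)
Step 3: close the feedback loop around [F1/(1+F1*(F2*F3))], F4
So the answer for step 2 is feedback.

Therefore the answer is feedback.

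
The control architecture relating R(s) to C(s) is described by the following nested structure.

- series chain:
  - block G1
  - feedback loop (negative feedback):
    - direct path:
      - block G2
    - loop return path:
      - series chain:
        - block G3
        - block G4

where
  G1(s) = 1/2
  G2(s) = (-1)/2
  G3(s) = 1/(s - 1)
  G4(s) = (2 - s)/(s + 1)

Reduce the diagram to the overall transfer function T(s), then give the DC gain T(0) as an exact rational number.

[1] cascade G3, G4: (2 - s)/(s^2 - 1)
[2] collapse the loop (G2 forward, (G3*G4) return): (1 - s^2)/(2*s^2 + s - 4)
[3] series reduction of G1, [G2/(1+G2*(G3*G4))]: (1 - s^2)/(4*s^2 + 2*s - 8)
Step 3 gives the overall T(s). Then T(0) = 1/(-8) = -1/8.

Answer: -1/8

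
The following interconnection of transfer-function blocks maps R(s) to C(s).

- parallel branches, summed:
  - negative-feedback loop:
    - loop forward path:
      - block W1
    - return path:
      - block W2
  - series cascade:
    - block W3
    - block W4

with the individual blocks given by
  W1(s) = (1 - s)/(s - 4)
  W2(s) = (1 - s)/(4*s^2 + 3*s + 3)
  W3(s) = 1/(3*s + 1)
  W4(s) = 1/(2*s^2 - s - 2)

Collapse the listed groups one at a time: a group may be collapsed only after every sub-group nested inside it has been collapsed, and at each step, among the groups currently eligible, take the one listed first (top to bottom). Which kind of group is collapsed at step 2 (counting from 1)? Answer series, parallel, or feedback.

Reducing step by step:

Step 1 - close the feedback loop around W1, W2
Step 2 - series reduction of W3, W4
Step 3 - sum the parallel branches [W1/(1+W1*W2)], (W3*W4)
The group at step 2 is a series group.

Answer: series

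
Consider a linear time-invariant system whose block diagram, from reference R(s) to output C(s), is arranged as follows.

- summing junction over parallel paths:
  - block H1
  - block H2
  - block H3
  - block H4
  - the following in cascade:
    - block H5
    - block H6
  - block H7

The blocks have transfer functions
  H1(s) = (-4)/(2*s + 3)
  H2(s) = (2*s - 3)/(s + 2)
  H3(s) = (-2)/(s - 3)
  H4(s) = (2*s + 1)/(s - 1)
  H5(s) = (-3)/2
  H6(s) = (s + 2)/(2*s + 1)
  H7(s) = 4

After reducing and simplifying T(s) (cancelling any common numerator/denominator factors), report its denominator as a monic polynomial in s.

[1] combine H5, H6 in series, giving (-3*s - 6)/(4*s + 2)
[2] combine H1, H2, H3, H4, (H5*H6), H7 in parallel, giving (58*s^5 - 73*s^4 - 362*s^3 - 99*s^2 + 14*s - 78)/(8*s^5 - 66*s^3 - 44*s^2 + 66*s + 36)
No further cancellation is possible in the step-2 result, so that is T(s). Its denominator becomes monic after dividing by the leading coefficient 8.

Final answer: s^5 - 33*s^3/4 - 11*s^2/2 + 33*s/4 + 9/2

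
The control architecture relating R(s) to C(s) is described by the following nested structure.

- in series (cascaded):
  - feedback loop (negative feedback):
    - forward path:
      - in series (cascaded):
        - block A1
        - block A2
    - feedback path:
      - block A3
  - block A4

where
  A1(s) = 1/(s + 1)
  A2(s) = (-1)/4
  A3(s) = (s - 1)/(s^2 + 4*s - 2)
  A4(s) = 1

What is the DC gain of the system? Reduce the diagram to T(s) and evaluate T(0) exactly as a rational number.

(1) multiply A1, A2 (series) = (-1)/(4*s + 4)
(2) apply the feedback formula to (A1*A2), A3 = (-s^2 - 4*s + 2)/(4*s^3 + 20*s^2 + 7*s - 7)
(3) multiply [(A1*A2)/(1+(A1*A2)*A3)], A4 (series) = (-s^2 - 4*s + 2)/(4*s^3 + 20*s^2 + 7*s - 7)
That last expression is T(s); at s = 0 only the constant terms survive, so T(0) = 2/(-7) = -2/7.

Hence the answer: -2/7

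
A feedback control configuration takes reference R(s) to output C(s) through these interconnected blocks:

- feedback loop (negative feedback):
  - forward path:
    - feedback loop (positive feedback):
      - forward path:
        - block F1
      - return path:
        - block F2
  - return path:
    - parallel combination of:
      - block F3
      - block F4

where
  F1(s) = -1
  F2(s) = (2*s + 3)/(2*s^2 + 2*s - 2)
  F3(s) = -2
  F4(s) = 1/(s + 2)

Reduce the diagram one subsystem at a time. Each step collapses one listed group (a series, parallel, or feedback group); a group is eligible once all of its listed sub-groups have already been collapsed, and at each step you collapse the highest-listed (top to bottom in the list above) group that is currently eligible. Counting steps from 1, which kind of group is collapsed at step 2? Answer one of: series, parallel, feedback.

Step 1: close the feedback loop around F1, F2
Step 2: combine F3, F4 in parallel
Step 3: feedback reduction of [F1/(1-F1*F2)], (F3+F4)
The group at step 2 is a parallel group.

Therefore the answer is parallel.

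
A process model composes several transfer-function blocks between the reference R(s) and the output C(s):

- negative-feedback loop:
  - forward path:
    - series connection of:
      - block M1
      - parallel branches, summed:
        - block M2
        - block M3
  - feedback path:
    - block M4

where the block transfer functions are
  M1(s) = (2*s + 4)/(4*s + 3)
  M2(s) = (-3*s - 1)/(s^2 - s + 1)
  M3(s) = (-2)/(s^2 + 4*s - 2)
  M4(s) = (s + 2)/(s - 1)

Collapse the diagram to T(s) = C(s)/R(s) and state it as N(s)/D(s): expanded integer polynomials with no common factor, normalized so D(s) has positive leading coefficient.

Step 1. reduce the parallel group M2, M3: (-3*s^3 - 15*s^2 + 4*s)/(s^4 + 3*s^3 - 5*s^2 + 6*s - 2)
Step 2. cascade M1, (M2+M3): (-6*s^4 - 42*s^3 - 52*s^2 + 16*s)/(4*s^5 + 15*s^4 - 11*s^3 + 9*s^2 + 10*s - 6)
Step 3. collapse the loop ((M1*(M2+M3)) forward, M4 return): this yields T(s), and no further normalization is needed

Therefore the answer is (-6*s^5 - 36*s^4 - 10*s^3 + 68*s^2 - 16*s)/(4*s^6 + 5*s^5 - 80*s^4 - 116*s^3 - 87*s^2 + 16*s + 6).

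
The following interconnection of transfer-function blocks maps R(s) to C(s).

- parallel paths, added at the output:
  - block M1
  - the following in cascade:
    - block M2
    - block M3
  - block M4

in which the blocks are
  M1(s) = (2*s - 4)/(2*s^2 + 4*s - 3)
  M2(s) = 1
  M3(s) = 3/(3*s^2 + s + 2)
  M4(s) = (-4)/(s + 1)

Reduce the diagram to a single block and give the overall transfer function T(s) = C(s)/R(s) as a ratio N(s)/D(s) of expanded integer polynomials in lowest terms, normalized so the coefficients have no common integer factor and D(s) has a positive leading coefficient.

(1) series reduction of M2, M3; result 3/(3*s^2 + s + 2)
(2) sum the parallel branches M1, (M2*M3), M4, which is the overall transfer function T(s) = C(s)/R(s) in lowest terms

Therefore the answer is (-18*s^4 - 54*s^3 + 12*s^2 - 25*s + 7)/(6*s^5 + 20*s^4 + 13*s^3 + 4*s^2 - s - 6).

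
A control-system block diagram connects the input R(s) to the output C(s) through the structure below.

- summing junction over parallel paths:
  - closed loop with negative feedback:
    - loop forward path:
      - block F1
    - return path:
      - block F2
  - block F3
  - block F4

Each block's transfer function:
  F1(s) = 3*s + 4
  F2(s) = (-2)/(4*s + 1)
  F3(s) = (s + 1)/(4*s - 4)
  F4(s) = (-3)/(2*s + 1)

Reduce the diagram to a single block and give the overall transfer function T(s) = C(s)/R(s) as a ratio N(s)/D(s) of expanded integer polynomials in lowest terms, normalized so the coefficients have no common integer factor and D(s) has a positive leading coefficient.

(1) apply the feedback formula to F1, F2 = (-12*s^2 - 19*s - 4)/(2*s + 7)
(2) sum the parallel branches [F1/(1+F1*F2)], F3, F4 - this is the overall T(s), already in the required normalized form

Hence the answer: (-96*s^4 - 100*s^3 + 88*s^2 + 55*s + 107)/(16*s^3 + 48*s^2 - 36*s - 28)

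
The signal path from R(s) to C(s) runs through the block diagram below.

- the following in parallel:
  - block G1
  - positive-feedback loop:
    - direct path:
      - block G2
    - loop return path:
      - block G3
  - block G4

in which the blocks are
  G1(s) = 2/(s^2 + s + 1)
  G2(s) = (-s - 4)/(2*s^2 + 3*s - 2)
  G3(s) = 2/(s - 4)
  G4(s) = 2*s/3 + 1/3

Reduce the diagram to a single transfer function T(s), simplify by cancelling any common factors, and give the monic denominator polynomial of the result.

The answer is s^5 - 3*s^4/2 - 15*s^3/2 - s^2/2 + 2*s + 8.

Reasoning:
Step 1: apply the feedback formula to G2, G3 -> (16 - s^2)/(2*s^3 - 5*s^2 - 12*s + 16)
Step 2: reduce the parallel group G1, [G2/(1-G2*G3)], G4 -> (4*s^6 - 4*s^5 - 36*s^4 - 8*s^3 + 22*s^2 + 12*s + 160)/(6*s^5 - 9*s^4 - 45*s^3 - 3*s^2 + 12*s + 48)
No further cancellation is possible in the step-2 result, so that is T(s). Its denominator becomes monic after dividing by the leading coefficient 6.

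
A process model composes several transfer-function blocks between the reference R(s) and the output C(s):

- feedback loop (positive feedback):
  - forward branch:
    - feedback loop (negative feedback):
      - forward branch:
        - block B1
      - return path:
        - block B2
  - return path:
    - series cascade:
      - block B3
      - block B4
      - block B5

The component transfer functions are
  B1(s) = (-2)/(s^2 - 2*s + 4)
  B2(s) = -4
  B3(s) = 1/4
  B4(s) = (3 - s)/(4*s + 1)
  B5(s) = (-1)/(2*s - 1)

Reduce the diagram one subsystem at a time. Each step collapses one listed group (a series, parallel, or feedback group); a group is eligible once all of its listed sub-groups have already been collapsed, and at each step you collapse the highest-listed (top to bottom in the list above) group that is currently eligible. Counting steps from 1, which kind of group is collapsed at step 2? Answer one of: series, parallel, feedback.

Reducing step by step:

(1) collapse the loop (B1 forward, B2 return)
(2) multiply B3, B4, B5 (series)
(3) apply the feedback formula to [B1/(1+B1*B2)], (B3*B4*B5)
The group at step 2 is a series group.

Answer: series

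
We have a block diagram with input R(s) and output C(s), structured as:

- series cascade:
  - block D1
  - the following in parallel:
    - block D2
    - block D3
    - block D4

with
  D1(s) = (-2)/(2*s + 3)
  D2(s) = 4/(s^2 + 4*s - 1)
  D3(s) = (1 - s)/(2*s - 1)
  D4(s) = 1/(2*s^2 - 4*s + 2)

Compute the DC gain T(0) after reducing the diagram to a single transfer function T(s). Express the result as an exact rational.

Reducing step by step:

Step 1 - parallel reduction of D2, D3, D4 = (-2*s^5 - 2*s^4 + 38*s^3 - 61*s^2 + 40*s - 9)/(4*s^5 + 6*s^4 - 36*s^3 + 40*s^2 - 16*s + 2)
Step 2 - cascade D1, (D2+D3+D4) = (2*s^5 + 2*s^4 - 38*s^3 + 61*s^2 - 40*s + 9)/(4*s^6 + 12*s^5 - 27*s^4 - 14*s^3 + 44*s^2 - 22*s + 3)
That last expression is T(s); at s = 0 only the constant terms survive, so T(0) = 9/3 = 3.

Answer: 3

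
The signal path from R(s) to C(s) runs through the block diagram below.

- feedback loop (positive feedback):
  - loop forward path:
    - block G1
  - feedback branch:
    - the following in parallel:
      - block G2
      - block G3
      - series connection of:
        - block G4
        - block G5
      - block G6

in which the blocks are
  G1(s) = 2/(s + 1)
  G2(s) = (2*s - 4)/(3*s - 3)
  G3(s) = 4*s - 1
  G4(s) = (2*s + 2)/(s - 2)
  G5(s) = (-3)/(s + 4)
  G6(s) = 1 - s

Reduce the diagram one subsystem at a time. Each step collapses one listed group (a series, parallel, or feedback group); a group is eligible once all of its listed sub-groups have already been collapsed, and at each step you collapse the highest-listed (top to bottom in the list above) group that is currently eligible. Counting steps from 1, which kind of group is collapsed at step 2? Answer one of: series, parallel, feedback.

Step 1: reduce the series chain G4, G5
Step 2: parallel reduction of G2, G3, (G4*G5), G6
Step 3: reduce the feedback loop with forward G1 and return (G2+G3+(G4*G5)+G6)
Step 2 collapses a parallel group.

Answer: parallel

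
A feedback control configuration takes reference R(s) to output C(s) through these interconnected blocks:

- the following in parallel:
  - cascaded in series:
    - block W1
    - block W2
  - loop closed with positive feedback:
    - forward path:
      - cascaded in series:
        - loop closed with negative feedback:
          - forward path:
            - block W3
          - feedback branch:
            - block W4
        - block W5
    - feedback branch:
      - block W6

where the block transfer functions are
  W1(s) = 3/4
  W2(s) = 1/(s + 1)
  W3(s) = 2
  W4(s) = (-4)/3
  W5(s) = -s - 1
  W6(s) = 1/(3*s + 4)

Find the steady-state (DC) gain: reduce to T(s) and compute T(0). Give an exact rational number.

[1] reduce the series chain W1, W2: 3/(4*s + 4)
[2] collapse the loop (W3 forward, W4 return): (-6)/5
[3] series reduction of [W3/(1+W3*W4)], W5: 6*s/5 + 6/5
[4] apply the feedback formula to ([W3/(1+W3*W4)]*W5), W6: (18*s^2 + 42*s + 24)/(9*s + 14)
[5] combine (W1*W2), [([W3/(1+W3*W4)]*W5)/(1-([W3/(1+W3*W4)]*W5)*W6)] in parallel: (72*s^3 + 240*s^2 + 291*s + 138)/(36*s^2 + 92*s + 56)
That last expression is T(s); at s = 0 only the constant terms survive, so T(0) = 138/56 = 69/28.

Final answer: 69/28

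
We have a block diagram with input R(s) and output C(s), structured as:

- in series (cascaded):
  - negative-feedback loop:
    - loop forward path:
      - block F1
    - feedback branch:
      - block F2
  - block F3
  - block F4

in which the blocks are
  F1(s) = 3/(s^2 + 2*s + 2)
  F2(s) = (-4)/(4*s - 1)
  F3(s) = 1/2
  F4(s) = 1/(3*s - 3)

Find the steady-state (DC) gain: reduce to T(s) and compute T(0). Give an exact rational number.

Step 1 - reduce the feedback loop with forward F1 and return F2, giving (12*s - 3)/(4*s^3 + 7*s^2 + 6*s - 14)
Step 2 - cascade [F1/(1+F1*F2)], F3, F4, giving (4*s - 1)/(8*s^4 + 6*s^3 - 2*s^2 - 40*s + 28)
DC gain: substitute s = 0 into T(s) from step 2: T(0) = -1/28.

Therefore the answer is -1/28.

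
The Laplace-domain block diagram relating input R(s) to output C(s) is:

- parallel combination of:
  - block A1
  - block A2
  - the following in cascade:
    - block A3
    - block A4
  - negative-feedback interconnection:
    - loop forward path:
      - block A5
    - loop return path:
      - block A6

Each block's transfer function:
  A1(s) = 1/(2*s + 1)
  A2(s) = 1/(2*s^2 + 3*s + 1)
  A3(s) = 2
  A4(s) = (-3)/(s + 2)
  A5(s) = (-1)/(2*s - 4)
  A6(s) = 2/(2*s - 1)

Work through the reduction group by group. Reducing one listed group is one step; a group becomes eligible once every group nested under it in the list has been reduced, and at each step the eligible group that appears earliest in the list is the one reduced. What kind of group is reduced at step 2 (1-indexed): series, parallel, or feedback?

The answer is feedback.

Reasoning:
[1] multiply A3, A4 (series)
[2] feedback reduction of A5, A6
[3] add A1, A2, (A3*A4), [A5/(1+A5*A6)] (parallel)
The group at step 2 is a feedback group.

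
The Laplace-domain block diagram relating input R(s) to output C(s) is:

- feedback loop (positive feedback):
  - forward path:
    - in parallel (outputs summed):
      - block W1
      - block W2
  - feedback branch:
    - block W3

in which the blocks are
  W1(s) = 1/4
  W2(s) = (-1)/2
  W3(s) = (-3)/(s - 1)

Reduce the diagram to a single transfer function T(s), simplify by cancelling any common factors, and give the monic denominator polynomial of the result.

1. combine W1, W2 in parallel = (-1)/4
2. reduce the feedback loop with forward (W1+W2) and return W3 = (1 - s)/(4*s - 7)
Step 2 gives the fully reduced T(s), with no common factor left to cancel. The denominator's leading coefficient is 4, so divide each of its coefficients by 4 to get the monic form.

Answer: s - 7/4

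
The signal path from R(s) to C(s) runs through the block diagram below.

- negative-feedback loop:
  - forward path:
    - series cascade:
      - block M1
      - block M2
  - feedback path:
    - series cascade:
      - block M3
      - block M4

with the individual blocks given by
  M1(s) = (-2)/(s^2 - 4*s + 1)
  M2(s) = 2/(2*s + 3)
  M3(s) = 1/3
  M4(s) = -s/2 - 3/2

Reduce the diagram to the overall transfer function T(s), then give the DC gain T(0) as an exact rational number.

Step 1. series reduction of M1, M2; result (-4)/(2*s^3 - 5*s^2 - 10*s + 3)
Step 2. combine M3, M4 in series; result -s/6 - 1/2
Step 3. feedback reduction of (M1*M2), (M3*M4); result (-12)/(6*s^3 - 15*s^2 - 28*s + 15)
DC gain: substitute s = 0 into T(s) from step 3: T(0) = -12/15 = -4/5.

Answer: -4/5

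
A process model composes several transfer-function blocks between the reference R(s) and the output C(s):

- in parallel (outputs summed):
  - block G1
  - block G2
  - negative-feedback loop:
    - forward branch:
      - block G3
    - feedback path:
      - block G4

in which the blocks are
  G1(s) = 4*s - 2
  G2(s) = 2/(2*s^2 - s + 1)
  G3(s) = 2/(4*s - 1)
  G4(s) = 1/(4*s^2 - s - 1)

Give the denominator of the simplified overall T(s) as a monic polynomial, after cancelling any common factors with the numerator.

The answer is s^5 - s^4 + 9*s^3/16 + s^2/32 - 3*s/16 + 3/32.

Reasoning:
Step 1: collapse the loop (G3 forward, G4 return) = (8*s^2 - 2*s - 2)/(16*s^3 - 8*s^2 - 3*s + 3)
Step 2: parallel reduction of G1, G2, [G3/(1+G3*G4)] = (128*s^6 - 192*s^5 + 152*s^4 - 12*s^3 - 36*s^2 + 18*s - 2)/(32*s^5 - 32*s^4 + 18*s^3 + s^2 - 6*s + 3)
Step 2 gives the fully reduced T(s), with no common factor left to cancel. The denominator's leading coefficient is 32, so divide each of its coefficients by 32 to get the monic form.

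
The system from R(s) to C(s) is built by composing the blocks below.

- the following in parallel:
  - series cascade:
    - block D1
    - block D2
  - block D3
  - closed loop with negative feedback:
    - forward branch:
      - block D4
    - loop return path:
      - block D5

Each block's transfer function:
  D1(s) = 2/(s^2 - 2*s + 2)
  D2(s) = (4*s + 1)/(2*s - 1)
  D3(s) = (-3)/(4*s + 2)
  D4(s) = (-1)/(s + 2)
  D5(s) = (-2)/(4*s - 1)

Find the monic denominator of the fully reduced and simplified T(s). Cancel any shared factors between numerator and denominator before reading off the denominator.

Step 1 - combine D1, D2 in series, giving (8*s + 2)/(2*s^3 - 5*s^2 + 6*s - 2)
Step 2 - feedback reduction of D4, D5, giving (1 - 4*s)/(4*s^2 + 7*s)
Step 3 - add (D1*D2), D3, [D4/(1+D4*D5)] (parallel), giving (-56*s^5 + 218*s^4 + 281*s^3 + 80*s^2 + 90*s - 4)/(32*s^6 - 8*s^5 - 56*s^4 + 114*s^3 + 12*s^2 - 28*s)
No further cancellation is possible in the step-3 result, so that is T(s). Its denominator becomes monic after dividing by the leading coefficient 32.

Therefore the answer is s^6 - s^5/4 - 7*s^4/4 + 57*s^3/16 + 3*s^2/8 - 7*s/8.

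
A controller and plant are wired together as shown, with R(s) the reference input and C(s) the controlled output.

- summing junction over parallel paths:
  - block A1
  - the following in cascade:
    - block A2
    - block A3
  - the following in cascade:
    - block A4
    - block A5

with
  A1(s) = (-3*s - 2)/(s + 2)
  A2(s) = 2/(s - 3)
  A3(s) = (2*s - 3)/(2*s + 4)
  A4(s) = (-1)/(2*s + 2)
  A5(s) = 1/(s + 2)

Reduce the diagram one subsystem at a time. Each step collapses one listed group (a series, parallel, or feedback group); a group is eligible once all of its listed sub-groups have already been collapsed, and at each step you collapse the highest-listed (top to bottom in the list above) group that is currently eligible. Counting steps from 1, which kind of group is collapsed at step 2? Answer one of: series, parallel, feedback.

Step 1. reduce the series chain A2, A3
Step 2. multiply A4, A5 (series)
Step 3. reduce the parallel group A1, (A2*A3), (A4*A5)
At step 2 the group reduced is series.

Answer: series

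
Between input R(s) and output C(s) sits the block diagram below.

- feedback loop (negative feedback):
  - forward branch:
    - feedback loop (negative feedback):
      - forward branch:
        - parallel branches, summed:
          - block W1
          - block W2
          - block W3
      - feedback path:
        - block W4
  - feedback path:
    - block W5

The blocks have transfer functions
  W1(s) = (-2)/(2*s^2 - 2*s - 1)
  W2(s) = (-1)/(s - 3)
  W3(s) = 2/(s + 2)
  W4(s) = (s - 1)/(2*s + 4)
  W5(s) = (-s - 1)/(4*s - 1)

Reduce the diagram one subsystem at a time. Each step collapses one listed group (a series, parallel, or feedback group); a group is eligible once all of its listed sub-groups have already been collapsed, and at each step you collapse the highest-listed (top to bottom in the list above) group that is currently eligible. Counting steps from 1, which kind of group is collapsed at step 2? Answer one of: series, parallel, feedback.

Step 1. add W1, W2, W3 (parallel)
Step 2. apply the feedback formula to (W1+W2+W3), W4
Step 3. reduce the feedback loop with forward [(W1+W2+W3)/(1+(W1+W2+W3)*W4)] and return W5
At step 2 the group reduced is feedback.

Hence the answer: feedback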